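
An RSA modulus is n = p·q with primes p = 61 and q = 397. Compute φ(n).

23760

For distinct primes, φ(pq) = (p−1)(q−1) = 60 × 396 = 23760.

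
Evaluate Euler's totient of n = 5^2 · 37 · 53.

37440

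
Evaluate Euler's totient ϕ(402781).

Prime factorization: 402781 = 17 · 19 · 29 · 43.
φ(402781) = 402781 · (1 − 1/17) · (1 − 1/19) · (1 − 1/29) · (1 − 1/43)
       = 402781 · 338688/402781 = 338688.

338688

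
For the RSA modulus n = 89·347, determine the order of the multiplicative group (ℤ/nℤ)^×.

For distinct primes, φ(pq) = (p−1)(q−1) = 88 × 346 = 30448.

30448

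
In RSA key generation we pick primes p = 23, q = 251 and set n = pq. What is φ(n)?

5500

φ(23) = 23 − 1 = 22.
φ(251) = 251 − 1 = 250.
Since φ is multiplicative, φ(5773) = 22 · 250 = 5500.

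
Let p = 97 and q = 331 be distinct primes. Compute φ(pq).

31680

φ(32107) = 32107 · (1 − 1/97) · (1 − 1/331)
       = 32107 · 31680/32107 = 31680.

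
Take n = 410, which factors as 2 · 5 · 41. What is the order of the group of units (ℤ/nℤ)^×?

160

φ(410) = 410 · (1 − 1/2) · (1 − 1/5) · (1 − 1/41)
       = 410 · 160/410 = 160.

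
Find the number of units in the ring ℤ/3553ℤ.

3553 = 11 * 17 * 19.
φ(3553) = 3553 · (1 − 1/11) · (1 − 1/17) · (1 − 1/19)
       = 3553 · 2880/3553 = 2880.

2880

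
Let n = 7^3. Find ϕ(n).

294

φ(343) = 343 · (1 − 1/7)
       = 343 · 6/7 = 294.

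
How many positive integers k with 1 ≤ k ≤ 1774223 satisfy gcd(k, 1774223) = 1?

1524600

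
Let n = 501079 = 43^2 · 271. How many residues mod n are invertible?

487620

φ(501079) = 501079 · (1 − 1/43) · (1 − 1/271)
       = 501079 · 11340/11653 = 487620.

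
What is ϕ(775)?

Prime factorization: 775 = 5**2 · 31.
φ(775) = 775 · (1 − 1/5) · (1 − 1/31)
       = 775 · 120/155 = 600.

600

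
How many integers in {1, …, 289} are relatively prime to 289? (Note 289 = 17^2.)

φ(289) = 289 · (1 − 1/17)
       = 289 · 16/17 = 272.

272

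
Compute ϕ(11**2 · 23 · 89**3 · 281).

φ(551301972287) = 551301972287 · (1 − 1/11) · (1 − 1/23) · (1 − 1/89) · (1 − 1/281)
       = 551301972287 · 5420800/6327277 = 472319724800.

472319724800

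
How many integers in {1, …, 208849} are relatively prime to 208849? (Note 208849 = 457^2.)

208392

φ(208849) = 208849 · (1 − 1/457)
       = 208849 · 456/457 = 208392.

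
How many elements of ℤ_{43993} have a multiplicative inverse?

Prime factorization: 43993 = 29 * 37 * 41.
φ(29) = 29 − 1 = 28.
φ(37) = 37 − 1 = 36.
φ(41) = 41 − 1 = 40.
φ(43993) = 28 × 36 × 40 = 40320.

40320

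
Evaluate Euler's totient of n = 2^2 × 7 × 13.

144

φ(364) = 364 · (1 − 1/2) · (1 − 1/7) · (1 − 1/13)
       = 364 · 72/182 = 144.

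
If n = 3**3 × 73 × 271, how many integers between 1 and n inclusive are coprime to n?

φ(534141) = 534141 · (1 − 1/3) · (1 − 1/73) · (1 − 1/271)
       = 534141 · 38880/59349 = 349920.

349920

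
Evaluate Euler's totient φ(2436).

672

Factor 2436: 2436 = 2**2 · 3 · 7 · 29.
φ(2436) = 2436 · (1 − 1/2) · (1 − 1/3) · (1 − 1/7) · (1 − 1/29)
       = 2436 · 336/1218 = 672.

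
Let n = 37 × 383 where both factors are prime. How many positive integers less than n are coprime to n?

φ(pq) = (p−1)(q−1) = 36 · 382 = 13752.

13752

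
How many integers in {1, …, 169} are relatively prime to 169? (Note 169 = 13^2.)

φ(13^2) = 13^2 − 13^1 = 169 − 13 = 156.

156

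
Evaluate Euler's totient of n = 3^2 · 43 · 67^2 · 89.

φ(3^2) = 3^1·(3−1) = 3·2 = 6.
φ(43) = 43 − 1 = 42.
φ(67^2) = 67^2 − 67^1 = 4489 − 67 = 4422.
φ(89) = 89 − 1 = 88.
φ(154614627) = 6 × 42 × 4422 × 88 = 98062272.

98062272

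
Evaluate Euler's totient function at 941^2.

884540

φ(885481) = 885481 · (1 − 1/941)
       = 885481 · 940/941 = 884540.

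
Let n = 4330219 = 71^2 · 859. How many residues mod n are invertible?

φ(71^2) = 71^1·(71−1) = 71·70 = 4970.
φ(859) = 859 − 1 = 858.
Since φ is multiplicative, φ(4330219) = 4970 · 858 = 4264260.

4264260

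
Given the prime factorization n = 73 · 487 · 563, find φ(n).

19665504

φ(20015213) = 20015213 · (1 − 1/73) · (1 − 1/487) · (1 − 1/563)
       = 20015213 · 19665504/20015213 = 19665504.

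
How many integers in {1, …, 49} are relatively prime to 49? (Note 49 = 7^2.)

φ(49) = 49 · (1 − 1/7)
       = 49 · 6/7 = 42.

42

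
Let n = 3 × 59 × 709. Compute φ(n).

φ(3) = 3 − 1 = 2.
φ(59) = 59 − 1 = 58.
φ(709) = 709 − 1 = 708.
Since φ is multiplicative, φ(125493) = 2 · 58 · 708 = 82128.

82128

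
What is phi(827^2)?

φ(827^2) = 827^1·(827−1) = 827·826 = 683102.

683102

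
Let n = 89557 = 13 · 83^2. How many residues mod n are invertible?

81672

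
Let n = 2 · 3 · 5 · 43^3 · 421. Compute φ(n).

φ(2) = 2 − 1 = 1.
φ(3) = 3 − 1 = 2.
φ(5) = 5 − 1 = 4.
φ(43^3) = 43^3 − 43^2 = 79507 − 1849 = 77658.
φ(421) = 421 − 1 = 420.
Multiply: 1 · 2 · 4 · 77658 · 420 = 260930880.

260930880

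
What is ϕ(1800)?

480

1800 = 2^3 * 3^2 * 5^2.
φ(2^3) = 2^2·(2−1) = 4·1 = 4.
φ(3^2) = 3^2 − 3^1 = 9 − 3 = 6.
φ(5^2) = 5^1·(5−1) = 5·4 = 20.
Multiply: 4 · 6 · 20 = 480.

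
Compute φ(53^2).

φ(53^2) = 53^2 − 53^1 = 2809 − 53 = 2756.

2756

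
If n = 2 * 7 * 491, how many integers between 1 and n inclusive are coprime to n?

2940

φ(6874) = 6874 · (1 − 1/2) · (1 − 1/7) · (1 − 1/491)
       = 6874 · 2940/6874 = 2940.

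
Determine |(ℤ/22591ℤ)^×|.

Prime factorization: 22591 = 19 · 29 · 41.
φ(19) = 19 − 1 = 18.
φ(29) = 29 − 1 = 28.
φ(41) = 41 − 1 = 40.
φ(22591) = 18 × 28 × 40 = 20160.

20160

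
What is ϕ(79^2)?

6162

φ(79^2) = 79^1·(79−1) = 79·78 = 6162.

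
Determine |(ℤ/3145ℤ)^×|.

Factor 3145: 3145 = 5 · 17 · 37.
φ(5) = 5 − 1 = 4.
φ(17) = 17 − 1 = 16.
φ(37) = 37 − 1 = 36.
Since φ is multiplicative, φ(3145) = 4 · 16 · 36 = 2304.

2304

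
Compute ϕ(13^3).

2028

φ(13^3) = 13^2·(13−1) = 169·12 = 2028.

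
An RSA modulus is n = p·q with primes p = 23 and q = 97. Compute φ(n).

For distinct primes, φ(pq) = (p−1)(q−1) = 22 × 96 = 2112.

2112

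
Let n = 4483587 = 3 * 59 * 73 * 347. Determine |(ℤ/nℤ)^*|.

φ(3) = 3 − 1 = 2.
φ(59) = 59 − 1 = 58.
φ(73) = 73 − 1 = 72.
φ(347) = 347 − 1 = 346.
Multiply: 2 · 58 · 72 · 346 = 2889792.

2889792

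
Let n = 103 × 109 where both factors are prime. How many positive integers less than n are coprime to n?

φ(pq) = (p−1)(q−1) = 102 · 108 = 11016.

11016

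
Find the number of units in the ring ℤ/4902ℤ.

1512

4902 = 2 * 3 * 19 * 43.
φ(2) = 2 − 1 = 1.
φ(3) = 3 − 1 = 2.
φ(19) = 19 − 1 = 18.
φ(43) = 43 − 1 = 42.
Since φ is multiplicative, φ(4902) = 1 · 2 · 18 · 42 = 1512.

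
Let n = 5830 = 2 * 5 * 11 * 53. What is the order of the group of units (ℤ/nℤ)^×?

φ(2) = 2 − 1 = 1.
φ(5) = 5 − 1 = 4.
φ(11) = 11 − 1 = 10.
φ(53) = 53 − 1 = 52.
Multiply: 1 · 4 · 10 · 52 = 2080.

2080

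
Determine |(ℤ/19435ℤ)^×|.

First factor: 19435 = 5 · 13^2 · 23.
φ(5) = 5 − 1 = 4.
φ(13^2) = 13^2 − 13^1 = 169 − 13 = 156.
φ(23) = 23 − 1 = 22.
Since φ is multiplicative, φ(19435) = 4 · 156 · 22 = 13728.

13728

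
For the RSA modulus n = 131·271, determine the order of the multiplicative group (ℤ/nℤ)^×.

35100

For distinct primes, φ(pq) = (p−1)(q−1) = 130 × 270 = 35100.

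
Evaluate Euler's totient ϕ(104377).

First factor: 104377 = 7 * 13 * 31 * 37.
φ(104377) = 104377 · (1 − 1/7) · (1 − 1/13) · (1 − 1/31) · (1 − 1/37)
       = 104377 · 77760/104377 = 77760.

77760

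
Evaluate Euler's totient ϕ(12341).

10080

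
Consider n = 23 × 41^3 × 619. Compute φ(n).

φ(981228277) = 981228277 · (1 − 1/23) · (1 − 1/41) · (1 − 1/619)
       = 981228277 · 543840/583717 = 914195040.

914195040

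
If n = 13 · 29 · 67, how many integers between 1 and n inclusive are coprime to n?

22176

φ(13) = 13 − 1 = 12.
φ(29) = 29 − 1 = 28.
φ(67) = 67 − 1 = 66.
φ(25259) = 12 × 28 × 66 = 22176.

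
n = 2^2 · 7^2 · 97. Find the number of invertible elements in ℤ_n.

φ(19012) = 19012 · (1 − 1/2) · (1 − 1/7) · (1 − 1/97)
       = 19012 · 576/1358 = 8064.

8064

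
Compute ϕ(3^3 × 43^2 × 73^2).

φ(3^3) = 3^2·(3−1) = 9·2 = 18.
φ(43^2) = 43^2 − 43^1 = 1849 − 43 = 1806.
φ(73^2) = 73^1·(73−1) = 73·72 = 5256.
φ(266039667) = 18 × 1806 × 5256 = 170862048.

170862048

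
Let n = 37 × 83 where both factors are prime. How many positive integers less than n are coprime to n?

2952

φ(n) = (p − 1)(q − 1) = (37−1)(83−1) = 36·82 = 2952.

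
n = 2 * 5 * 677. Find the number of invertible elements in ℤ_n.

2704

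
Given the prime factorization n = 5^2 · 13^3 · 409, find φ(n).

16548480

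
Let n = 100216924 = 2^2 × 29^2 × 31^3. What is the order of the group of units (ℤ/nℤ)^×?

φ(2^2) = 2^1·(2−1) = 2·1 = 2.
φ(29^2) = 29^2 − 29^1 = 841 − 29 = 812.
φ(31^3) = 31^2·(31−1) = 961·30 = 28830.
φ(100216924) = 2 × 812 × 28830 = 46819920.

46819920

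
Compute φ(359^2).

128522

φ(128881) = 128881 · (1 − 1/359)
       = 128881 · 358/359 = 128522.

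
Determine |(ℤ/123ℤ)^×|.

80

First factor: 123 = 3 · 41.
φ(123) = 123 · (1 − 1/3) · (1 − 1/41)
       = 123 · 80/123 = 80.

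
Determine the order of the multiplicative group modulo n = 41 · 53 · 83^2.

14156480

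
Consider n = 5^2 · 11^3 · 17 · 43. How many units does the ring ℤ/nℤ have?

16262400

φ(5^2) = 5^1·(5−1) = 5·4 = 20.
φ(11^3) = 11^3 − 11^2 = 1331 − 121 = 1210.
φ(17) = 17 − 1 = 16.
φ(43) = 43 − 1 = 42.
φ(24324025) = 20 × 1210 × 16 × 42 = 16262400.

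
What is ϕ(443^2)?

φ(196249) = 196249 · (1 − 1/443)
       = 196249 · 442/443 = 195806.

195806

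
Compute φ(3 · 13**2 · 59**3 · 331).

20787418080

φ(34466087643) = 34466087643 · (1 − 1/3) · (1 − 1/13) · (1 − 1/59) · (1 − 1/331)
       = 34466087643 · 459360/761631 = 20787418080.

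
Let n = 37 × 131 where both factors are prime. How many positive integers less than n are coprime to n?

φ(n) = (p − 1)(q − 1) = (37−1)(131−1) = 36·130 = 4680.

4680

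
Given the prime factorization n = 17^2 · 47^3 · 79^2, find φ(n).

φ(17^2) = 17^1·(17−1) = 17·16 = 272.
φ(47^3) = 47^2·(47−1) = 2209·46 = 101614.
φ(79^2) = 79^1·(79−1) = 79·78 = 6162.
Since φ is multiplicative, φ(187260250127) = 272 · 101614 · 6162 = 170311567296.

170311567296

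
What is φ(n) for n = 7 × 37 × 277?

59616

φ(71743) = 71743 · (1 − 1/7) · (1 − 1/37) · (1 − 1/277)
       = 71743 · 59616/71743 = 59616.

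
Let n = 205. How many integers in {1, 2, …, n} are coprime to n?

160

205 = 5 · 41.
φ(5) = 5 − 1 = 4.
φ(41) = 41 − 1 = 40.
Since φ is multiplicative, φ(205) = 4 · 40 = 160.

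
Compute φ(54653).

Factor 54653: 54653 = 31 * 41 * 43.
φ(31) = 31 − 1 = 30.
φ(41) = 41 − 1 = 40.
φ(43) = 43 − 1 = 42.
Multiply: 30 · 40 · 42 = 50400.

50400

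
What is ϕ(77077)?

77077 = 7**2 * 11**2 * 13.
φ(77077) = 77077 · (1 − 1/7) · (1 − 1/11) · (1 − 1/13)
       = 77077 · 720/1001 = 55440.

55440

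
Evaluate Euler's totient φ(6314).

Factor 6314: 6314 = 2 · 7 · 11 · 41.
φ(6314) = 6314 · (1 − 1/2) · (1 − 1/7) · (1 − 1/11) · (1 − 1/41)
       = 6314 · 2400/6314 = 2400.

2400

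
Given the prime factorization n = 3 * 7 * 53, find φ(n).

624

φ(3) = 3 − 1 = 2.
φ(7) = 7 − 1 = 6.
φ(53) = 53 − 1 = 52.
Since φ is multiplicative, φ(1113) = 2 · 6 · 52 = 624.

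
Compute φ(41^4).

φ(2825761) = 2825761 · (1 − 1/41)
       = 2825761 · 40/41 = 2756840.

2756840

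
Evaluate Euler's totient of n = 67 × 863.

56892

φ(67) = 67 − 1 = 66.
φ(863) = 863 − 1 = 862.
φ(57821) = 66 × 862 = 56892.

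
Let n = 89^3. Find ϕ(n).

φ(704969) = 704969 · (1 − 1/89)
       = 704969 · 88/89 = 697048.

697048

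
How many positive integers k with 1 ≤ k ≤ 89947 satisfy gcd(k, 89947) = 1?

First factor: 89947 = 11 × 13 × 17 × 37.
φ(11) = 11 − 1 = 10.
φ(13) = 13 − 1 = 12.
φ(17) = 17 − 1 = 16.
φ(37) = 37 − 1 = 36.
φ(89947) = 10 × 12 × 16 × 36 = 69120.

69120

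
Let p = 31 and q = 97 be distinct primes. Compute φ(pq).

2880

φ(3007) = 3007 · (1 − 1/31) · (1 − 1/97)
       = 3007 · 2880/3007 = 2880.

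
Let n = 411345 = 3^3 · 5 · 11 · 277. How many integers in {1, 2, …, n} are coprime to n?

198720

φ(3^3) = 3^2·(3−1) = 9·2 = 18.
φ(5) = 5 − 1 = 4.
φ(11) = 11 − 1 = 10.
φ(277) = 277 − 1 = 276.
Since φ is multiplicative, φ(411345) = 18 · 4 · 10 · 276 = 198720.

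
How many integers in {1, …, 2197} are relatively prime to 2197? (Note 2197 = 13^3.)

φ(13^3) = 13^3 − 13^2 = 2197 − 169 = 2028.

2028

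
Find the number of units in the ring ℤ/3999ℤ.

2520

Factor 3999: 3999 = 3 * 31 * 43.
φ(3999) = 3999 · (1 − 1/3) · (1 − 1/31) · (1 − 1/43)
       = 3999 · 2520/3999 = 2520.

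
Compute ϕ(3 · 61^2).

φ(11163) = 11163 · (1 − 1/3) · (1 − 1/61)
       = 11163 · 120/183 = 7320.

7320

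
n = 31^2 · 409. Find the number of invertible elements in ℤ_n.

φ(393049) = 393049 · (1 − 1/31) · (1 − 1/409)
       = 393049 · 12240/12679 = 379440.

379440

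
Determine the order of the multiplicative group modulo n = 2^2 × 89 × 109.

19008

φ(38804) = 38804 · (1 − 1/2) · (1 − 1/89) · (1 − 1/109)
       = 38804 · 9504/19402 = 19008.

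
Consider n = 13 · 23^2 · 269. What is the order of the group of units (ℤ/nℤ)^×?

φ(1849913) = 1849913 · (1 − 1/13) · (1 − 1/23) · (1 − 1/269)
       = 1849913 · 70752/80431 = 1627296.

1627296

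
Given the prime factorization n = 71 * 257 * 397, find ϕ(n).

7096320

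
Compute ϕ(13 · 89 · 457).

φ(528749) = 528749 · (1 − 1/13) · (1 − 1/89) · (1 − 1/457)
       = 528749 · 481536/528749 = 481536.

481536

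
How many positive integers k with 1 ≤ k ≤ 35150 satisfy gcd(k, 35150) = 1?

Factor 35150: 35150 = 2 · 5**2 · 19 · 37.
φ(35150) = 35150 · (1 − 1/2) · (1 − 1/5) · (1 − 1/19) · (1 − 1/37)
       = 35150 · 2592/7030 = 12960.

12960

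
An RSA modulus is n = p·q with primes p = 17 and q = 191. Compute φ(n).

3040

φ(3247) = 3247 · (1 − 1/17) · (1 − 1/191)
       = 3247 · 3040/3247 = 3040.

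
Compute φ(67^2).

4422

φ(67^2) = 67^2 − 67^1 = 4489 − 67 = 4422.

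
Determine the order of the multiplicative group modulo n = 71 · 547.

φ(38837) = 38837 · (1 − 1/71) · (1 − 1/547)
       = 38837 · 38220/38837 = 38220.

38220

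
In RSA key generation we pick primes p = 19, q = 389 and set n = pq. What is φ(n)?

φ(7391) = 7391 · (1 − 1/19) · (1 − 1/389)
       = 7391 · 6984/7391 = 6984.

6984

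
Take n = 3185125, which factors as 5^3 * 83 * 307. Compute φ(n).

2509200

φ(5^3) = 5^2·(5−1) = 25·4 = 100.
φ(83) = 83 − 1 = 82.
φ(307) = 307 − 1 = 306.
Multiply: 100 · 82 · 306 = 2509200.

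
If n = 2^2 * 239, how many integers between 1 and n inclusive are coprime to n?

φ(956) = 956 · (1 − 1/2) · (1 − 1/239)
       = 956 · 238/478 = 476.

476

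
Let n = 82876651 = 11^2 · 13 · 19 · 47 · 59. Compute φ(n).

φ(11^2) = 11^1·(11−1) = 11·10 = 110.
φ(13) = 13 − 1 = 12.
φ(19) = 19 − 1 = 18.
φ(47) = 47 − 1 = 46.
φ(59) = 59 − 1 = 58.
Multiply: 110 · 12 · 18 · 46 · 58 = 63391680.

63391680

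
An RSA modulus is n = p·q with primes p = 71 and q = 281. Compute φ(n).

For distinct primes, φ(pq) = (p−1)(q−1) = 70 × 280 = 19600.

19600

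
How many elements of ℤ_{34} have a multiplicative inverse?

First factor: 34 = 2 · 17.
φ(2) = 2 − 1 = 1.
φ(17) = 17 − 1 = 16.
Multiply: 1 · 16 = 16.

16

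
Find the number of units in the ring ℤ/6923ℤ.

5544

6923 = 7 · 23 · 43.
φ(7) = 7 − 1 = 6.
φ(23) = 23 − 1 = 22.
φ(43) = 43 − 1 = 42.
Since φ is multiplicative, φ(6923) = 6 · 22 · 42 = 5544.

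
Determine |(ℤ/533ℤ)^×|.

480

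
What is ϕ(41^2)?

φ(41^2) = 41^2 − 41^1 = 1681 − 41 = 1640.

1640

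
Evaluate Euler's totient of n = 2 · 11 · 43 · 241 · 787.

79228800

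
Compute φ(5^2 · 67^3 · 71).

φ(533854325) = 533854325 · (1 − 1/5) · (1 − 1/67) · (1 − 1/71)
       = 533854325 · 18480/23785 = 414783600.

414783600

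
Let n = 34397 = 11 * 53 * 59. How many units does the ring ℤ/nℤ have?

φ(34397) = 34397 · (1 − 1/11) · (1 − 1/53) · (1 − 1/59)
       = 34397 · 30160/34397 = 30160.

30160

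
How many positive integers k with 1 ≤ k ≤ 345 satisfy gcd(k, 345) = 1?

176

345 = 3 × 5 × 23.
φ(345) = 345 · (1 − 1/3) · (1 − 1/5) · (1 − 1/23)
       = 345 · 176/345 = 176.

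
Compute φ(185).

185 = 5 * 37.
φ(185) = 185 · (1 − 1/5) · (1 − 1/37)
       = 185 · 144/185 = 144.

144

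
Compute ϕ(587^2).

343982

φ(344569) = 344569 · (1 − 1/587)
       = 344569 · 586/587 = 343982.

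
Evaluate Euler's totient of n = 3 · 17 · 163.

5184

φ(3) = 3 − 1 = 2.
φ(17) = 17 − 1 = 16.
φ(163) = 163 − 1 = 162.
φ(8313) = 2 × 16 × 162 = 5184.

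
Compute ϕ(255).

128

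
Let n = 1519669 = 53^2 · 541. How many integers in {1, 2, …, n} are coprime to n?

φ(53^2) = 53^1·(53−1) = 53·52 = 2756.
φ(541) = 541 − 1 = 540.
Since φ is multiplicative, φ(1519669) = 2756 · 540 = 1488240.

1488240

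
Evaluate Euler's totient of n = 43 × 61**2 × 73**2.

807952320

φ(43) = 43 − 1 = 42.
φ(61^2) = 61^2 − 61^1 = 3721 − 61 = 3660.
φ(73^2) = 73^1·(73−1) = 73·72 = 5256.
Multiply: 42 · 3660 · 5256 = 807952320.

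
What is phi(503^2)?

252506

φ(253009) = 253009 · (1 − 1/503)
       = 253009 · 502/503 = 252506.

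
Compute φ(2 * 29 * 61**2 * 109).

φ(2) = 2 − 1 = 1.
φ(29) = 29 − 1 = 28.
φ(61^2) = 61^2 − 61^1 = 3721 − 61 = 3660.
φ(109) = 109 − 1 = 108.
Multiply: 1 · 28 · 3660 · 108 = 11067840.

11067840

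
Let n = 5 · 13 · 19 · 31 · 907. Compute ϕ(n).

φ(5) = 5 − 1 = 4.
φ(13) = 13 − 1 = 12.
φ(19) = 19 − 1 = 18.
φ(31) = 31 − 1 = 30.
φ(907) = 907 − 1 = 906.
Since φ is multiplicative, φ(34724495) = 4 · 12 · 18 · 30 · 906 = 23483520.

23483520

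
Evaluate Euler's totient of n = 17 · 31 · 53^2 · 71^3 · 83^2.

3177072554073600

φ(17) = 17 − 1 = 16.
φ(31) = 31 − 1 = 30.
φ(53^2) = 53^2 − 53^1 = 2809 − 53 = 2756.
φ(71^3) = 71^3 − 71^2 = 357911 − 5041 = 352870.
φ(83^2) = 83^2 − 83^1 = 6889 − 83 = 6806.
φ(3650006058485497) = 16 × 30 × 2756 × 352870 × 6806 = 3177072554073600.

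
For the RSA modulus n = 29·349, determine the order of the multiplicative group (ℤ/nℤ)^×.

For distinct primes, φ(pq) = (p−1)(q−1) = 28 × 348 = 9744.

9744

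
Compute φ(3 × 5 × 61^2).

29280

φ(3) = 3 − 1 = 2.
φ(5) = 5 − 1 = 4.
φ(61^2) = 61^2 − 61^1 = 3721 − 61 = 3660.
φ(55815) = 2 × 4 × 3660 = 29280.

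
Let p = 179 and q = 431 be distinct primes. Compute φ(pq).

For distinct primes, φ(pq) = (p−1)(q−1) = 178 × 430 = 76540.

76540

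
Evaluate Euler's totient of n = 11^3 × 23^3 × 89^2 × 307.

φ(11^3) = 11^3 − 11^2 = 1331 − 121 = 1210.
φ(23^3) = 23^2·(23−1) = 529·22 = 11638.
φ(89^2) = 89^2 − 89^1 = 7921 − 89 = 7832.
φ(307) = 307 − 1 = 306.
Multiply: 1210 · 11638 · 7832 · 306 = 33748760612160.

33748760612160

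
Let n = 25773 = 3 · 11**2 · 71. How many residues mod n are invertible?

15400

φ(25773) = 25773 · (1 − 1/3) · (1 − 1/11) · (1 − 1/71)
       = 25773 · 1400/2343 = 15400.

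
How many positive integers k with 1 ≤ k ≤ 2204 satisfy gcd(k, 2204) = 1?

Prime factorization: 2204 = 2^2 × 19 × 29.
φ(2^2) = 2^2 − 2^1 = 4 − 2 = 2.
φ(19) = 19 − 1 = 18.
φ(29) = 29 − 1 = 28.
φ(2204) = 2 × 18 × 28 = 1008.

1008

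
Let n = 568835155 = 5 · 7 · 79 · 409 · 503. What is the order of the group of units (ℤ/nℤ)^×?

φ(5) = 5 − 1 = 4.
φ(7) = 7 − 1 = 6.
φ(79) = 79 − 1 = 78.
φ(409) = 409 − 1 = 408.
φ(503) = 503 − 1 = 502.
Since φ is multiplicative, φ(568835155) = 4 · 6 · 78 · 408 · 502 = 383415552.

383415552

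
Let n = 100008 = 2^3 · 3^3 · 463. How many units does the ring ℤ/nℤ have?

33264

φ(100008) = 100008 · (1 − 1/2) · (1 − 1/3) · (1 − 1/463)
       = 100008 · 924/2778 = 33264.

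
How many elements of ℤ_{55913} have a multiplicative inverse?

42240

First factor: 55913 = 11 × 13 × 17 × 23.
φ(55913) = 55913 · (1 − 1/11) · (1 − 1/13) · (1 − 1/17) · (1 − 1/23)
       = 55913 · 42240/55913 = 42240.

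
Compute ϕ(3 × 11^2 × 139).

φ(50457) = 50457 · (1 − 1/3) · (1 − 1/11) · (1 − 1/139)
       = 50457 · 2760/4587 = 30360.

30360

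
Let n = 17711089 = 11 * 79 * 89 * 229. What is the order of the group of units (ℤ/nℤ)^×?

15649920

φ(17711089) = 17711089 · (1 − 1/11) · (1 − 1/79) · (1 − 1/89) · (1 − 1/229)
       = 17711089 · 15649920/17711089 = 15649920.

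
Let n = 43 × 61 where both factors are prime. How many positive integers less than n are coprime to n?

2520

φ(43) = 43 − 1 = 42.
φ(61) = 61 − 1 = 60.
Since φ is multiplicative, φ(2623) = 42 · 60 = 2520.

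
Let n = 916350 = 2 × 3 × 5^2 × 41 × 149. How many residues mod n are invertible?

236800

φ(916350) = 916350 · (1 − 1/2) · (1 − 1/3) · (1 − 1/5) · (1 − 1/41) · (1 − 1/149)
       = 916350 · 47360/183270 = 236800.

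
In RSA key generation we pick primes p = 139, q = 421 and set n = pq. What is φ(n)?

φ(pq) = (p−1)(q−1) = 138 · 420 = 57960.

57960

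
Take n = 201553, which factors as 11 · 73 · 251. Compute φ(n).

φ(201553) = 201553 · (1 − 1/11) · (1 − 1/73) · (1 − 1/251)
       = 201553 · 180000/201553 = 180000.

180000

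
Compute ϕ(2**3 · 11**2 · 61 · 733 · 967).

18667756800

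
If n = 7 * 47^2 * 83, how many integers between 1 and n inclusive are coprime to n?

φ(7) = 7 − 1 = 6.
φ(47^2) = 47^2 − 47^1 = 2209 − 47 = 2162.
φ(83) = 83 − 1 = 82.
φ(1283429) = 6 × 2162 × 82 = 1063704.

1063704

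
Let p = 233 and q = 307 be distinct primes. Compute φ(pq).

70992

φ(71531) = 71531 · (1 − 1/233) · (1 − 1/307)
       = 71531 · 70992/71531 = 70992.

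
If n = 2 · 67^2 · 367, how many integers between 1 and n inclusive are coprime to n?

φ(2) = 2 − 1 = 1.
φ(67^2) = 67^2 − 67^1 = 4489 − 67 = 4422.
φ(367) = 367 − 1 = 366.
φ(3294926) = 1 × 4422 × 366 = 1618452.

1618452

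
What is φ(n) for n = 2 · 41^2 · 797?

1305440

φ(2) = 2 − 1 = 1.
φ(41^2) = 41^1·(41−1) = 41·40 = 1640.
φ(797) = 797 − 1 = 796.
Multiply: 1 · 1640 · 796 = 1305440.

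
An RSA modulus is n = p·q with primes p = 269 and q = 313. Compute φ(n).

83616

φ(n) = (p − 1)(q − 1) = (269−1)(313−1) = 268·312 = 83616.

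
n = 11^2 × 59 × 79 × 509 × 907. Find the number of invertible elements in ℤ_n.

φ(11^2) = 11^1·(11−1) = 11·10 = 110.
φ(59) = 59 − 1 = 58.
φ(79) = 79 − 1 = 78.
φ(509) = 509 − 1 = 508.
φ(907) = 907 − 1 = 906.
φ(260369160403) = 110 × 58 × 78 × 508 × 906 = 229037814720.

229037814720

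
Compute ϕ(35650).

13200

Factor 35650: 35650 = 2 · 5**2 · 23 · 31.
φ(35650) = 35650 · (1 − 1/2) · (1 − 1/5) · (1 − 1/23) · (1 − 1/31)
       = 35650 · 2640/7130 = 13200.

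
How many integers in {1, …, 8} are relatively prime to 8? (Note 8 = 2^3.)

4

φ(8) = 8 · (1 − 1/2)
       = 8 · 1/2 = 4.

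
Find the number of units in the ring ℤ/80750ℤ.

28800

Factor 80750: 80750 = 2 × 5^3 × 17 × 19.
φ(2) = 2 − 1 = 1.
φ(5^3) = 5^2·(5−1) = 25·4 = 100.
φ(17) = 17 − 1 = 16.
φ(19) = 19 − 1 = 18.
Since φ is multiplicative, φ(80750) = 1 · 100 · 16 · 18 = 28800.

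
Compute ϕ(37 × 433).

15552

φ(16021) = 16021 · (1 − 1/37) · (1 − 1/433)
       = 16021 · 15552/16021 = 15552.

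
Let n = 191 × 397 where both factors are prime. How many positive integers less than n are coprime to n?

φ(75827) = 75827 · (1 − 1/191) · (1 − 1/397)
       = 75827 · 75240/75827 = 75240.

75240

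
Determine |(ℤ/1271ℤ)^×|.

Factor 1271: 1271 = 31 · 41.
φ(31) = 31 − 1 = 30.
φ(41) = 41 − 1 = 40.
Multiply: 30 · 40 = 1200.

1200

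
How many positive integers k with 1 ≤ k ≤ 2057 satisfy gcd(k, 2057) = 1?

1760

2057 = 11^2 * 17.
φ(2057) = 2057 · (1 − 1/11) · (1 − 1/17)
       = 2057 · 160/187 = 1760.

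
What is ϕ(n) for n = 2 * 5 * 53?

φ(2) = 2 − 1 = 1.
φ(5) = 5 − 1 = 4.
φ(53) = 53 − 1 = 52.
Multiply: 1 · 4 · 52 = 208.

208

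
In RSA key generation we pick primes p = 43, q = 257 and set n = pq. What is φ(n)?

φ(n) = (p − 1)(q − 1) = (43−1)(257−1) = 42·256 = 10752.

10752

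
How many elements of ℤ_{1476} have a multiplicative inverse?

480

First factor: 1476 = 2^2 * 3^2 * 41.
φ(1476) = 1476 · (1 − 1/2) · (1 − 1/3) · (1 − 1/41)
       = 1476 · 80/246 = 480.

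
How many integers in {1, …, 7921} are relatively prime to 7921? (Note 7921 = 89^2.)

7832

φ(89^2) = 89^2 − 89^1 = 7921 − 89 = 7832.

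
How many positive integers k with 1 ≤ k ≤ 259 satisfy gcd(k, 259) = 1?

216

259 = 7 · 37.
φ(7) = 7 − 1 = 6.
φ(37) = 37 − 1 = 36.
Multiply: 6 · 36 = 216.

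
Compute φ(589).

540

Factor 589: 589 = 19 × 31.
φ(589) = 589 · (1 − 1/19) · (1 − 1/31)
       = 589 · 540/589 = 540.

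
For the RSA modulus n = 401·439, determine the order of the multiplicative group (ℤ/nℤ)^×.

For distinct primes, φ(pq) = (p−1)(q−1) = 400 × 438 = 175200.

175200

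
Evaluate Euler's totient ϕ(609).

First factor: 609 = 3 · 7 · 29.
φ(609) = 609 · (1 − 1/3) · (1 − 1/7) · (1 − 1/29)
       = 609 · 336/609 = 336.

336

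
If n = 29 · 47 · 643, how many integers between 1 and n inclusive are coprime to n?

826896

φ(29) = 29 − 1 = 28.
φ(47) = 47 − 1 = 46.
φ(643) = 643 − 1 = 642.
Since φ is multiplicative, φ(876409) = 28 · 46 · 642 = 826896.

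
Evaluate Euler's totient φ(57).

Prime factorization: 57 = 3 · 19.
φ(3) = 3 − 1 = 2.
φ(19) = 19 − 1 = 18.
φ(57) = 2 × 18 = 36.

36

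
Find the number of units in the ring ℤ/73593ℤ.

41472

Factor 73593: 73593 = 3**2 * 13 * 17 * 37.
φ(3^2) = 3^2 − 3^1 = 9 − 3 = 6.
φ(13) = 13 − 1 = 12.
φ(17) = 17 − 1 = 16.
φ(37) = 37 − 1 = 36.
Since φ is multiplicative, φ(73593) = 6 · 12 · 16 · 36 = 41472.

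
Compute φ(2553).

First factor: 2553 = 3 · 23 · 37.
φ(3) = 3 − 1 = 2.
φ(23) = 23 − 1 = 22.
φ(37) = 37 − 1 = 36.
Multiply: 2 · 22 · 36 = 1584.

1584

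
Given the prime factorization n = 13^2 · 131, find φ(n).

20280

φ(22139) = 22139 · (1 − 1/13) · (1 − 1/131)
       = 22139 · 1560/1703 = 20280.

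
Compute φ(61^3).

223260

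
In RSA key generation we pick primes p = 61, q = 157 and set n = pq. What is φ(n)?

9360

φ(61) = 61 − 1 = 60.
φ(157) = 157 − 1 = 156.
φ(9577) = 60 × 156 = 9360.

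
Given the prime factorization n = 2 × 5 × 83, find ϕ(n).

φ(2) = 2 − 1 = 1.
φ(5) = 5 − 1 = 4.
φ(83) = 83 − 1 = 82.
Since φ is multiplicative, φ(830) = 1 · 4 · 82 = 328.

328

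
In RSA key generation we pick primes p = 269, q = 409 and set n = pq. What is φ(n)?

109344

φ(pq) = (p−1)(q−1) = 268 · 408 = 109344.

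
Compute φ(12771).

12771 = 3**3 · 11 · 43.
φ(12771) = 12771 · (1 − 1/3) · (1 − 1/11) · (1 − 1/43)
       = 12771 · 840/1419 = 7560.

7560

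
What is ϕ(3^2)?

φ(3^2) = 3^2 − 3^1 = 9 − 3 = 6.

6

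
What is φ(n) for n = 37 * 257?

φ(37) = 37 − 1 = 36.
φ(257) = 257 − 1 = 256.
φ(9509) = 36 × 256 = 9216.

9216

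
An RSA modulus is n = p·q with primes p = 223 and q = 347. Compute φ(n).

76812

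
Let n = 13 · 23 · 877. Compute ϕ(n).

φ(13) = 13 − 1 = 12.
φ(23) = 23 − 1 = 22.
φ(877) = 877 − 1 = 876.
Multiply: 12 · 22 · 876 = 231264.

231264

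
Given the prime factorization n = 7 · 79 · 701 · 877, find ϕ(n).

286977600

φ(7) = 7 − 1 = 6.
φ(79) = 79 − 1 = 78.
φ(701) = 701 − 1 = 700.
φ(877) = 877 − 1 = 876.
Multiply: 6 · 78 · 700 · 876 = 286977600.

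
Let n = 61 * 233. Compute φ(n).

13920

φ(14213) = 14213 · (1 − 1/61) · (1 − 1/233)
       = 14213 · 13920/14213 = 13920.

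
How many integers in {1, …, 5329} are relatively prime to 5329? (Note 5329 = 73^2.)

5256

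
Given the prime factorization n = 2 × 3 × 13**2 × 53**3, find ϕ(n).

45573216

φ(2) = 2 − 1 = 1.
φ(3) = 3 − 1 = 2.
φ(13^2) = 13^1·(13−1) = 13·12 = 156.
φ(53^3) = 53^2·(53−1) = 2809·52 = 146068.
Multiply: 1 · 2 · 156 · 146068 = 45573216.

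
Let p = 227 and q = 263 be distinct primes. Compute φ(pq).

59212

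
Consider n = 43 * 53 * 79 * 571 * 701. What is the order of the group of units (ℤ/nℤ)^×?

67970448000

φ(43) = 43 − 1 = 42.
φ(53) = 53 − 1 = 52.
φ(79) = 79 − 1 = 78.
φ(571) = 571 − 1 = 570.
φ(701) = 701 − 1 = 700.
Since φ is multiplicative, φ(72065191111) = 42 · 52 · 78 · 570 · 700 = 67970448000.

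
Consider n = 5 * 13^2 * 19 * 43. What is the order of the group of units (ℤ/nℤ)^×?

471744

φ(5) = 5 − 1 = 4.
φ(13^2) = 13^1·(13−1) = 13·12 = 156.
φ(19) = 19 − 1 = 18.
φ(43) = 43 − 1 = 42.
Multiply: 4 · 156 · 18 · 42 = 471744.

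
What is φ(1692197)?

First factor: 1692197 = 13^2 × 17 × 19 × 31.
φ(1692197) = 1692197 · (1 − 1/13) · (1 − 1/17) · (1 − 1/19) · (1 − 1/31)
       = 1692197 · 103680/130169 = 1347840.

1347840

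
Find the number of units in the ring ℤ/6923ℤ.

5544

6923 = 7 × 23 × 43.
φ(6923) = 6923 · (1 − 1/7) · (1 − 1/23) · (1 − 1/43)
       = 6923 · 5544/6923 = 5544.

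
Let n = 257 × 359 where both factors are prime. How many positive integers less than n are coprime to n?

φ(n) = (p − 1)(q − 1) = (257−1)(359−1) = 256·358 = 91648.

91648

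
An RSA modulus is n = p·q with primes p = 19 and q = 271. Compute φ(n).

4860

φ(5149) = 5149 · (1 − 1/19) · (1 − 1/271)
       = 5149 · 4860/5149 = 4860.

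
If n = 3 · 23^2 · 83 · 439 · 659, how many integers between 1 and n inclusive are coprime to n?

23916320736

φ(38107017021) = 38107017021 · (1 − 1/3) · (1 − 1/23) · (1 − 1/83) · (1 − 1/439) · (1 − 1/659)
       = 38107017021 · 1039840032/1656826827 = 23916320736.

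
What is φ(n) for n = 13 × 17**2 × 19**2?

1116288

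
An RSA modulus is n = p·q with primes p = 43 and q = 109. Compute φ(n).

4536

φ(43) = 43 − 1 = 42.
φ(109) = 109 − 1 = 108.
φ(4687) = 42 × 108 = 4536.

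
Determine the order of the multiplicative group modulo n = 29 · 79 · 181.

φ(29) = 29 − 1 = 28.
φ(79) = 79 − 1 = 78.
φ(181) = 181 − 1 = 180.
Multiply: 28 · 78 · 180 = 393120.

393120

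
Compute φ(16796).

16796 = 2^2 · 13 · 17 · 19.
φ(2^2) = 2^1·(2−1) = 2·1 = 2.
φ(13) = 13 − 1 = 12.
φ(17) = 17 − 1 = 16.
φ(19) = 19 − 1 = 18.
Multiply: 2 · 12 · 16 · 18 = 6912.

6912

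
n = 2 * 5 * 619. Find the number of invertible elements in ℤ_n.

φ(2) = 2 − 1 = 1.
φ(5) = 5 − 1 = 4.
φ(619) = 619 − 1 = 618.
Multiply: 1 · 4 · 618 = 2472.

2472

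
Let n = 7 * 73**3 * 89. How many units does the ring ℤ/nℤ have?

202587264

φ(242357591) = 242357591 · (1 − 1/7) · (1 − 1/73) · (1 − 1/89)
       = 242357591 · 38016/45479 = 202587264.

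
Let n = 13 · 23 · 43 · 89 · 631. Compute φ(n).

φ(13) = 13 − 1 = 12.
φ(23) = 23 − 1 = 22.
φ(43) = 43 − 1 = 42.
φ(89) = 89 − 1 = 88.
φ(631) = 631 − 1 = 630.
φ(722036263) = 12 × 22 × 42 × 88 × 630 = 614718720.

614718720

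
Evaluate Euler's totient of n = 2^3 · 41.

160

φ(2^3) = 2^2·(2−1) = 4·1 = 4.
φ(41) = 41 − 1 = 40.
φ(328) = 4 × 40 = 160.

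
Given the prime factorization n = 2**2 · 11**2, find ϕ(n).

φ(2^2) = 2^2 − 2^1 = 4 − 2 = 2.
φ(11^2) = 11^1·(11−1) = 11·10 = 110.
Since φ is multiplicative, φ(484) = 2 · 110 = 220.

220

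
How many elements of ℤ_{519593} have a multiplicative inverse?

519593 = 19 * 23 * 29 * 41.
φ(519593) = 519593 · (1 − 1/19) · (1 − 1/23) · (1 − 1/29) · (1 − 1/41)
       = 519593 · 443520/519593 = 443520.

443520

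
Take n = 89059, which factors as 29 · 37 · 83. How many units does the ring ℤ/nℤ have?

φ(29) = 29 − 1 = 28.
φ(37) = 37 − 1 = 36.
φ(83) = 83 − 1 = 82.
Since φ is multiplicative, φ(89059) = 28 · 36 · 82 = 82656.

82656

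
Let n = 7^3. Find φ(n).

φ(7^3) = 7^2·(7−1) = 49·6 = 294.

294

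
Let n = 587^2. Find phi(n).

343982

φ(344569) = 344569 · (1 − 1/587)
       = 344569 · 586/587 = 343982.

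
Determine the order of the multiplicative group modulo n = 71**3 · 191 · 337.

22527220800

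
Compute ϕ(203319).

120960

First factor: 203319 = 3**2 · 19 · 29 · 41.
φ(203319) = 203319 · (1 − 1/3) · (1 − 1/19) · (1 − 1/29) · (1 − 1/41)
       = 203319 · 40320/67773 = 120960.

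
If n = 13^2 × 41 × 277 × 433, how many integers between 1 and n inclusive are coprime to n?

φ(13^2) = 13^1·(13−1) = 13·12 = 156.
φ(41) = 41 − 1 = 40.
φ(277) = 277 − 1 = 276.
φ(433) = 433 − 1 = 432.
φ(831071189) = 156 × 40 × 276 × 432 = 744007680.

744007680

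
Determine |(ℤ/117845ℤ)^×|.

72576

First factor: 117845 = 5 × 7**2 × 13 × 37.
φ(117845) = 117845 · (1 − 1/5) · (1 − 1/7) · (1 − 1/13) · (1 − 1/37)
       = 117845 · 10368/16835 = 72576.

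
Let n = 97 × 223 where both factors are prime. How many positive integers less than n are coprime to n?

21312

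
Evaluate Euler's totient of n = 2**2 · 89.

176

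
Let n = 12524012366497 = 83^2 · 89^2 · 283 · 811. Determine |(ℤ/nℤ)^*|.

12175834904640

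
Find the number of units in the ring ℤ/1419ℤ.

840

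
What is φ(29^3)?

23548

φ(24389) = 24389 · (1 − 1/29)
       = 24389 · 28/29 = 23548.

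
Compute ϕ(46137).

Prime factorization: 46137 = 3 · 7 · 13**3.
φ(3) = 3 − 1 = 2.
φ(7) = 7 − 1 = 6.
φ(13^3) = 13^3 − 13^2 = 2197 − 169 = 2028.
φ(46137) = 2 × 6 × 2028 = 24336.

24336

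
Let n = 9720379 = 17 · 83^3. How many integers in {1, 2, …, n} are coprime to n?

φ(9720379) = 9720379 · (1 − 1/17) · (1 − 1/83)
       = 9720379 · 1312/1411 = 9038368.

9038368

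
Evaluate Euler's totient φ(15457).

13440

Prime factorization: 15457 = 13 · 29 · 41.
φ(13) = 13 − 1 = 12.
φ(29) = 29 − 1 = 28.
φ(41) = 41 − 1 = 40.
φ(15457) = 12 × 28 × 40 = 13440.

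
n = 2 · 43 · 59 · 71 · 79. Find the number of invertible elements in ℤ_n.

φ(28460066) = 28460066 · (1 − 1/2) · (1 − 1/43) · (1 − 1/59) · (1 − 1/71) · (1 − 1/79)
       = 28460066 · 13300560/28460066 = 13300560.

13300560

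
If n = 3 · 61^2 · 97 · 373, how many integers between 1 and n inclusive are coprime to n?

φ(403888503) = 403888503 · (1 − 1/3) · (1 − 1/61) · (1 − 1/97) · (1 − 1/373)
       = 403888503 · 4285440/6621123 = 261411840.

261411840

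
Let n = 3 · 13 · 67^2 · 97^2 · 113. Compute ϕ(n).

φ(3) = 3 − 1 = 2.
φ(13) = 13 − 1 = 12.
φ(67^2) = 67^2 − 67^1 = 4489 − 67 = 4422.
φ(97^2) = 97^2 − 97^1 = 9409 − 97 = 9312.
φ(113) = 113 − 1 = 112.
φ(186138463407) = 2 × 12 × 4422 × 9312 × 112 = 110685560832.

110685560832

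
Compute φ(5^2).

20

φ(25) = 25 · (1 − 1/5)
       = 25 · 4/5 = 20.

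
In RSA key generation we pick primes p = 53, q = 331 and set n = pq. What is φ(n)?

φ(pq) = (p−1)(q−1) = 52 · 330 = 17160.

17160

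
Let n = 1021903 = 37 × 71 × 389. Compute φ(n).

977760

φ(37) = 37 − 1 = 36.
φ(71) = 71 − 1 = 70.
φ(389) = 389 − 1 = 388.
Multiply: 36 · 70 · 388 = 977760.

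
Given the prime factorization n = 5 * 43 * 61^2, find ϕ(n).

614880

φ(5) = 5 − 1 = 4.
φ(43) = 43 − 1 = 42.
φ(61^2) = 61^2 − 61^1 = 3721 − 61 = 3660.
Since φ is multiplicative, φ(800015) = 4 · 42 · 3660 = 614880.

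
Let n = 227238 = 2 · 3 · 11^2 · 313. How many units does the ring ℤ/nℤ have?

68640

φ(227238) = 227238 · (1 − 1/2) · (1 − 1/3) · (1 − 1/11) · (1 − 1/313)
       = 227238 · 6240/20658 = 68640.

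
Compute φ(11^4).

13310

φ(14641) = 14641 · (1 − 1/11)
       = 14641 · 10/11 = 13310.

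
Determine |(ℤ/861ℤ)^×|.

Prime factorization: 861 = 3 * 7 * 41.
φ(861) = 861 · (1 − 1/3) · (1 − 1/7) · (1 − 1/41)
       = 861 · 480/861 = 480.

480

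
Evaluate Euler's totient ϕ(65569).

48384

65569 = 7 × 17 × 19 × 29.
φ(7) = 7 − 1 = 6.
φ(17) = 17 − 1 = 16.
φ(19) = 19 − 1 = 18.
φ(29) = 29 − 1 = 28.
Since φ is multiplicative, φ(65569) = 6 · 16 · 18 · 28 = 48384.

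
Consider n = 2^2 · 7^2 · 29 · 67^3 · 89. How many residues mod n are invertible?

φ(152148783388) = 152148783388 · (1 − 1/2) · (1 − 1/7) · (1 − 1/29) · (1 − 1/67) · (1 − 1/89)
       = 152148783388 · 975744/2420978 = 61321607424.

61321607424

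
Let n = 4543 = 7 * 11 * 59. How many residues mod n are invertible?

φ(7) = 7 − 1 = 6.
φ(11) = 11 − 1 = 10.
φ(59) = 59 − 1 = 58.
Multiply: 6 · 10 · 58 = 3480.

3480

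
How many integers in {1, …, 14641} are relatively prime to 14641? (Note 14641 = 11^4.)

φ(11^4) = 11^3·(11−1) = 1331·10 = 13310.

13310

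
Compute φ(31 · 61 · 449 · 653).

φ(31) = 31 − 1 = 30.
φ(61) = 61 − 1 = 60.
φ(449) = 449 − 1 = 448.
φ(653) = 653 − 1 = 652.
Since φ is multiplicative, φ(554435527) = 30 · 60 · 448 · 652 = 525772800.

525772800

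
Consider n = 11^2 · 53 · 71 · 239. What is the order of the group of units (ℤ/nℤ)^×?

φ(108822197) = 108822197 · (1 − 1/11) · (1 − 1/53) · (1 − 1/71) · (1 − 1/239)
       = 108822197 · 8663200/9892927 = 95295200.

95295200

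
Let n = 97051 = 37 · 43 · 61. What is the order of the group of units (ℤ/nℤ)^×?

φ(37) = 37 − 1 = 36.
φ(43) = 43 − 1 = 42.
φ(61) = 61 − 1 = 60.
Since φ is multiplicative, φ(97051) = 36 · 42 · 60 = 90720.

90720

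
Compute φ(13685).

8448

Factor 13685: 13685 = 5 · 7 · 17 · 23.
φ(13685) = 13685 · (1 − 1/5) · (1 − 1/7) · (1 − 1/17) · (1 − 1/23)
       = 13685 · 8448/13685 = 8448.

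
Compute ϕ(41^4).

2756840

φ(41^4) = 41^3·(41−1) = 68921·40 = 2756840.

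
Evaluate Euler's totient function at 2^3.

4

φ(2^3) = 2^2·(2−1) = 4·1 = 4.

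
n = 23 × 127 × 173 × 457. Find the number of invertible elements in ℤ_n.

217413504

φ(230937181) = 230937181 · (1 − 1/23) · (1 − 1/127) · (1 − 1/173) · (1 − 1/457)
       = 230937181 · 217413504/230937181 = 217413504.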